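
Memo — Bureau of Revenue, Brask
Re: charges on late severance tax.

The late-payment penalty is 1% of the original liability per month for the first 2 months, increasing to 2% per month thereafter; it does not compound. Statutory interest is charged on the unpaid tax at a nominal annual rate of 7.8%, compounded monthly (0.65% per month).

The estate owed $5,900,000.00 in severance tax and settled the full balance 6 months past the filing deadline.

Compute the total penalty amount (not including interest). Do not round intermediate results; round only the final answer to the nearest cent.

$590,000.00

Penalty, months 1–2: 2 × 1% × $5,900,000.00 = $118,000.00
Penalty, months 3–6: 4 × 2% × $5,900,000.00 = $472,000.00
Total penalty = $118,000.00 + $472,000.00 = $590,000.00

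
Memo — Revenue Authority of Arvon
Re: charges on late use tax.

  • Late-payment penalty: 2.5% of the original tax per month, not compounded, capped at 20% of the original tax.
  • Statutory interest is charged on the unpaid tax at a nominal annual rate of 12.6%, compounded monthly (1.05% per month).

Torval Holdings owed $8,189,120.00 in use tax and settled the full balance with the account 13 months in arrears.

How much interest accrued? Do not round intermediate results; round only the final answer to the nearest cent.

Interest: $8,189,120.00 × ((1 + 0.0105)^13 − 1) = $8,189,120.00 × 0.1454394… = $1,191,021.0122…

$1,191,021.01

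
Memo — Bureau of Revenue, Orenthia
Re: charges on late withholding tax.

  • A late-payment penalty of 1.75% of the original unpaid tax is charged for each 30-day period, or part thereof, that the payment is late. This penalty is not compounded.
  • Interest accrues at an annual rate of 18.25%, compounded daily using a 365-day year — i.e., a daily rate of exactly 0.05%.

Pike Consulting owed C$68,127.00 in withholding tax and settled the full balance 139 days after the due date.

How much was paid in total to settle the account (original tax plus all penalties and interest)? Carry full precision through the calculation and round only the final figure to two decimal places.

C$78,990.08

Penalty periods: ⌈139/30⌉ = 5; penalty = 5 × 1.75% × C$68,127.00 = C$5,961.11…
Interest: C$68,127.00 × ((1 + 0.0005)^139 − 1) = C$68,127.00 × 0.07195344… = C$4,901.9721…
Total = C$68,127.00 + C$5,961.1125 + C$4,901.9721… = C$78,990.08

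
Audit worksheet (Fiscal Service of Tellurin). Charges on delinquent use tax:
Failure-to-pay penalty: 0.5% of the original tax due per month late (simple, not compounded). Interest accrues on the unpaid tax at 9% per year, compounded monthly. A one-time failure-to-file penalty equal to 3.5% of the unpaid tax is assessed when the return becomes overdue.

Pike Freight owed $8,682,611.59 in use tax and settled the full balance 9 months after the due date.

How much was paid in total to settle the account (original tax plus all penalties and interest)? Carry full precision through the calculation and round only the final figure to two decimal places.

Failure-to-file penalty: 3.5% × $8,682,611.59 = $303,891.41…
Failure-to-pay penalty = 0.5% × $8,682,611.59 × 9 mo = $390,717.52…
Interest (9%/yr ÷ 12 = 0.75%/month): $8,682,611.59 × ((1 + 0.0075)^9 − 1) = $603,969.7484…
Total = $8,682,611.59 + $694,608.9272 + $603,969.7484… = $9,981,190.27

$9,981,190.27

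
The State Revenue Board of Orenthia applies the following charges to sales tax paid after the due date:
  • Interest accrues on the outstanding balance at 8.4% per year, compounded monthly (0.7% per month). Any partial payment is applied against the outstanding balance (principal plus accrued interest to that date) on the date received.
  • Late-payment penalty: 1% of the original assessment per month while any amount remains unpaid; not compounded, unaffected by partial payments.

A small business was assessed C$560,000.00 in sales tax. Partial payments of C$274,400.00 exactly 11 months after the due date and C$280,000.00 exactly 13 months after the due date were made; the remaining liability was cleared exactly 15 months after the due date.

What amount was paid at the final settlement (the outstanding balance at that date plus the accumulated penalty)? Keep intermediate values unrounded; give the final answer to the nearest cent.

Balance at month 11: C$560,000.0000 × (1 + 0.007)^11 = C$604,661.3413…
After C$274,400.00 payment: C$604,661.3413… − C$274,400.00 = C$330,261.3413…
Balance at month 13: C$330,261.3413… × (1 + 0.007)^2 = C$334,901.1829…
After C$280,000.00 payment: C$334,901.1829… − C$280,000.00 = C$54,901.1829…
Balance at month 15: C$54,901.1829… × (1 + 0.007)^2 = C$55,672.4896…
Penalty: 15 × 1% × C$560,000.00 = C$84,000.00
Final settlement = outstanding balance + penalty = C$55,672.4896… + C$84,000.00 = C$139,672.49

C$139,672.49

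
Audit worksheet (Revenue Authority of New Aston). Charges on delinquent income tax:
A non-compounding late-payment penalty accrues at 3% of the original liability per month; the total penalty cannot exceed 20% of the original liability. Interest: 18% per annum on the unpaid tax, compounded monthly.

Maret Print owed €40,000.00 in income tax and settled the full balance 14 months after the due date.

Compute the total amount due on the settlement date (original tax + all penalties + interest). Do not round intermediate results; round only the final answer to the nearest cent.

€57,270.23

Penalty (uncapped): 14 × 3% × €40,000.00 = €16,800.00; cap = 20% × €40,000.00 = €8,000.00 → penalty = €8,000.00
Interest (18%/yr ÷ 12 = 1.5%/month): €40,000.00 × ((1 + 0.015)^14 − 1) = €9,270.2292…
Total = €40,000.00 + €8,000.0000 + €9,270.2292… = €57,270.23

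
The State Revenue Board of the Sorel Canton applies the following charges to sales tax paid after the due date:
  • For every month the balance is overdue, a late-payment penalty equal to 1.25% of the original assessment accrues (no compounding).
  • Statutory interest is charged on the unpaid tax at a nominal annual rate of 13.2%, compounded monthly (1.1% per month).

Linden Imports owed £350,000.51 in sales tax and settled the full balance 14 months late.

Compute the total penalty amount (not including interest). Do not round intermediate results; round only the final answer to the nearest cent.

£61,250.09

Late-payment penalty: 14 × 1.25% × £350,000.51 = £61,250.09…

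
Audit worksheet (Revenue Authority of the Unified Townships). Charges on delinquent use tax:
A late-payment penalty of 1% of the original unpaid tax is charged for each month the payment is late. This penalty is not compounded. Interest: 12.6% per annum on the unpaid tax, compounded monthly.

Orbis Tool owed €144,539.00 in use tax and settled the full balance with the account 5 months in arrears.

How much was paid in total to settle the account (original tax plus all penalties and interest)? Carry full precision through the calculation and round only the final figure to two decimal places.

€159,515.28

Late-payment penalty = 1% × €144,539.00 × 5 mo = €7,226.95
Interest (12.6%/yr ÷ 12 = 1.05%/month): €144,539.00 × ((1 + 0.0105)^5 − 1) = €7,749.3338…
Total = €144,539.00 + €7,226.9500 + €7,749.3338… = €159,515.28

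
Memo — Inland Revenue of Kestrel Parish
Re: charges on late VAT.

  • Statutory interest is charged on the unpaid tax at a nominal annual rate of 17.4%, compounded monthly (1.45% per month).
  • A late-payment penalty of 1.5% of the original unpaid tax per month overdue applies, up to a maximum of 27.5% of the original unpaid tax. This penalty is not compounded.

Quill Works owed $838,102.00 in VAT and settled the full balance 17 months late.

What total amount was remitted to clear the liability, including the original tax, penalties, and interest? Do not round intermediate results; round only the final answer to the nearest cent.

Penalty: 17 × 1.5% × $838,102.00 = $213,716.01 (below the 27.5% cap of $230,478.05)
Interest: $838,102.00 × ((1 + 0.0145)^17 − 1) = $838,102.00 × 0.2772764… = $232,385.8694…
Total = $838,102.00 + $213,716.0100 + $232,385.8694… = $1,284,203.88

$1,284,203.88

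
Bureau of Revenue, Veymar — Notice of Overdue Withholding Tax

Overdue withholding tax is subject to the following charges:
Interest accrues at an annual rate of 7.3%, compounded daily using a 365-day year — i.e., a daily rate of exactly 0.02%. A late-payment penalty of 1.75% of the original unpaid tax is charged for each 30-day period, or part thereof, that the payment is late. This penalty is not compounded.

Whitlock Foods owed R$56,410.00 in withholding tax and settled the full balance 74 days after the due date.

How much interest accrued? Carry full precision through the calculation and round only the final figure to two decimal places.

Interest: R$56,410.00 × ((1 + 0.0002)^74 − 1) = R$56,410.00 × 0.01490856… = R$840.9919…

R$840.99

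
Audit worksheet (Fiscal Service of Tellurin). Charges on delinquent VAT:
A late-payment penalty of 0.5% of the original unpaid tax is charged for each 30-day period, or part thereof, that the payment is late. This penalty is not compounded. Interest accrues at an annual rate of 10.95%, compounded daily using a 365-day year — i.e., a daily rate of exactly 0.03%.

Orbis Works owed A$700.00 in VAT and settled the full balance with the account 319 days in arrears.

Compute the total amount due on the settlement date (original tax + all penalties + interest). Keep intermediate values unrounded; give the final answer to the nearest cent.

A$808.79

Penalty periods: ⌈319/30⌉ = 11; penalty = 11 × 0.5% × A$700.00 = A$38.50
Interest: A$700.00 × ((1 + 0.0003)^319 − 1) = A$700.00 × 0.10041309… = A$70.2892…
Total = A$700.00 + A$38.5000 + A$70.2892… = A$808.79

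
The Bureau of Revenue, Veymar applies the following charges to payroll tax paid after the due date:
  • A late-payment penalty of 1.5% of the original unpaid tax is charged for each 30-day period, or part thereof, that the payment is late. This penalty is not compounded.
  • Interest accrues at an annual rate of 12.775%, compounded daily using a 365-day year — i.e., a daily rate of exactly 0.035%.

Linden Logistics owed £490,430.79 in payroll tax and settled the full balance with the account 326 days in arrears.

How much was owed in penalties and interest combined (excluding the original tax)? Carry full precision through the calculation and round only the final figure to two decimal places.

£140,185.63

Penalty periods: ⌈326/30⌉ = 11; penalty = 11 × 1.5% × £490,430.79 = £80,921.08…
Interest: £490,430.79 × ((1 + 0.00035)^326 − 1) = £490,430.79 × 0.12084183… = £59,264.5543…
Penalties + interest = £80,921.0804… + £59,264.5543… = £140,185.63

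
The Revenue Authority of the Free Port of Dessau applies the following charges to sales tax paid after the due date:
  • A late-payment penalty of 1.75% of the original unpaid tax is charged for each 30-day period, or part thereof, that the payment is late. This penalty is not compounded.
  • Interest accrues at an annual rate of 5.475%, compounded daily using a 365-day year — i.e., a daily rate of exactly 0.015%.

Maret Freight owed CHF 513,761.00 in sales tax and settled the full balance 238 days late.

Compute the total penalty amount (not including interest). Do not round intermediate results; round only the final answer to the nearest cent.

Penalty periods: ⌈238/30⌉ = 8; penalty = 8 × 1.75% × CHF 513,761.00 = CHF 71,926.54

CHF 71,926.54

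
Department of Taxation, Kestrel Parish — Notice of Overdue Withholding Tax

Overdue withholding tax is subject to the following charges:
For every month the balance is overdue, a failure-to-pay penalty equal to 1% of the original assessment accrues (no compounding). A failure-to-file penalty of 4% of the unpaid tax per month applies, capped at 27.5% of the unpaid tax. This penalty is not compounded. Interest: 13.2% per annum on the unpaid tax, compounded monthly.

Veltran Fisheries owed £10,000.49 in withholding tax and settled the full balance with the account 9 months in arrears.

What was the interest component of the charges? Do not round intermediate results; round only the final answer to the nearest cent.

£1,034.75

Interest (13.2%/yr ÷ 12 = 1.1%/month): £10,000.49 × ((1 + 0.011)^9 − 1) = £1,034.7474…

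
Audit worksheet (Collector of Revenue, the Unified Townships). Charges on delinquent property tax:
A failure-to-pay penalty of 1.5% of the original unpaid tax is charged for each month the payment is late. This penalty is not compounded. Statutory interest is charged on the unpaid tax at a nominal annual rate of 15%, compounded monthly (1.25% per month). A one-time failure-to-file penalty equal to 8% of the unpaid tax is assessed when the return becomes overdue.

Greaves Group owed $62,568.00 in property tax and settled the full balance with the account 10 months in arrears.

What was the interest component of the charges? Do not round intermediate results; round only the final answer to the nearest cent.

Interest: $62,568.00 × ((1 + 0.0125)^10 − 1) = $62,568.00 × 0.1322708… = $8,275.9213…

$8,275.92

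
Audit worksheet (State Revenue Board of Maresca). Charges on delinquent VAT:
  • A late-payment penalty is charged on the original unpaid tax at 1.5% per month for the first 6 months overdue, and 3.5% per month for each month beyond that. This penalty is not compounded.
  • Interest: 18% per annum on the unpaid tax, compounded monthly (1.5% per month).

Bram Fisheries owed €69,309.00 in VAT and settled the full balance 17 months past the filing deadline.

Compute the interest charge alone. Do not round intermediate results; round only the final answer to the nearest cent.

Interest: €69,309.00 × ((1 + 0.015)^17 − 1) = €69,309.00 × 0.2880203… = €19,962.4011…

€19,962.40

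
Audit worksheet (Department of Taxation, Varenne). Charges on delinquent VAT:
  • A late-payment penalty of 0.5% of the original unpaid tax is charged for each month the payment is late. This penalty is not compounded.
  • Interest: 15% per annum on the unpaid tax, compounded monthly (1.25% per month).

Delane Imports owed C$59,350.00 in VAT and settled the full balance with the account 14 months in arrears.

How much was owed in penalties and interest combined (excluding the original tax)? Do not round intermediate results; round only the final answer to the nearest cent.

Late-payment penalty = 0.5% × C$59,350.00 × 14 mo = C$4,154.50
Interest: C$59,350.00 × ((1 + 0.0125)^14 − 1) = C$59,350.00 × 0.1899547… = C$11,273.8143…
Penalties + interest = C$4,154.5000 + C$11,273.8143… = C$15,428.31

C$15,428.31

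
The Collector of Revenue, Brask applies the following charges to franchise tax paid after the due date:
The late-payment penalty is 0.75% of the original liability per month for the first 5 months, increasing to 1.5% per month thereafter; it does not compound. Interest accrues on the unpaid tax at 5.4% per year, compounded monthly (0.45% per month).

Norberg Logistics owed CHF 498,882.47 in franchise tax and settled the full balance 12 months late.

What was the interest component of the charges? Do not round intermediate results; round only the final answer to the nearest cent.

CHF 27,616.51

Interest: CHF 498,882.47 × ((1 + 0.0045)^12 − 1) = CHF 498,882.47 × 0.0553568… = CHF 27,616.5131…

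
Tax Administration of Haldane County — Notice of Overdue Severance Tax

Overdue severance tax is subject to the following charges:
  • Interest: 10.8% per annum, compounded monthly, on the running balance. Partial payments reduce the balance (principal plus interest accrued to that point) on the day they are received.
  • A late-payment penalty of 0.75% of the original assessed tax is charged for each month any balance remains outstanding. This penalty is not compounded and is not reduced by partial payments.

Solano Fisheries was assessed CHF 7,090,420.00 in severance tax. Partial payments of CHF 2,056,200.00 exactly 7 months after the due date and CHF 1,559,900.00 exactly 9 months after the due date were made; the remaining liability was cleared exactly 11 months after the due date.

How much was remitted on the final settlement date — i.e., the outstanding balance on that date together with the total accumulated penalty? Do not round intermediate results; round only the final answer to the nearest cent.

Monthly rate = 10.8% ÷ 12 = 0.9%
Balance at month 7: CHF 7,090,420.0000 × (1 + 0.009)^7 = CHF 7,549,359.8135…
After CHF 2,056,200.00 payment: CHF 7,549,359.8135… − CHF 2,056,200.00 = CHF 5,493,159.8135…
Balance at month 9: CHF 5,493,159.8135… × (1 + 0.009)^2 = CHF 5,592,481.6361…
After CHF 1,559,900.00 payment: CHF 5,592,481.6361… − CHF 1,559,900.00 = CHF 4,032,581.6361…
Balance at month 11: CHF 4,032,581.6361… × (1 + 0.009)^2 = CHF 4,105,494.7447…
Penalty: 11 × 0.75% × CHF 7,090,420.00 = CHF 584,959.65
Final settlement = outstanding balance + penalty = CHF 4,105,494.7447… + CHF 584,959.65 = CHF 4,690,454.39

CHF 4,690,454.39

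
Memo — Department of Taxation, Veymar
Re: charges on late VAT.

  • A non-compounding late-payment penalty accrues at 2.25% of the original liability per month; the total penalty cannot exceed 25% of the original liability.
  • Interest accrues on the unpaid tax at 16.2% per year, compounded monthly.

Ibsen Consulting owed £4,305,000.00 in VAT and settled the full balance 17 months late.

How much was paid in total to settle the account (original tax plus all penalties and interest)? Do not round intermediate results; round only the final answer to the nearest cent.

Penalty (uncapped): 17 × 2.25% × £4,305,000.00 = £1,646,662.50; cap = 25% × £4,305,000.00 = £1,076,250.00 → penalty = £1,076,250.00
Interest (16.2%/yr ÷ 12 = 1.35%/month): £4,305,000.00 × ((1 + 0.0135)^17 − 1) = £1,102,256.3246…
Total = £4,305,000.00 + £1,076,250.0000 + £1,102,256.3246… = £6,483,506.32

£6,483,506.32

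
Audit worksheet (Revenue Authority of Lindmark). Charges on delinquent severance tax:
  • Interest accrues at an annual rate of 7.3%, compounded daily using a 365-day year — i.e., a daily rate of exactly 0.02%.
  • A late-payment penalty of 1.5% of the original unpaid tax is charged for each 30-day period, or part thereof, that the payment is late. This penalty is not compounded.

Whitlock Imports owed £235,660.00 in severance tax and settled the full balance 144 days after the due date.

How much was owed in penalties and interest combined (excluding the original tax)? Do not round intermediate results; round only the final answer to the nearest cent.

Penalty periods: ⌈144/30⌉ = 5; penalty = 5 × 1.5% × £235,660.00 = £17,674.50
Interest: £235,660.00 × ((1 + 0.0002)^144 − 1) = £235,660.00 × 0.02921577… = £6,884.9875…
Penalties + interest = £17,674.5000 + £6,884.9875… = £24,559.49

£24,559.49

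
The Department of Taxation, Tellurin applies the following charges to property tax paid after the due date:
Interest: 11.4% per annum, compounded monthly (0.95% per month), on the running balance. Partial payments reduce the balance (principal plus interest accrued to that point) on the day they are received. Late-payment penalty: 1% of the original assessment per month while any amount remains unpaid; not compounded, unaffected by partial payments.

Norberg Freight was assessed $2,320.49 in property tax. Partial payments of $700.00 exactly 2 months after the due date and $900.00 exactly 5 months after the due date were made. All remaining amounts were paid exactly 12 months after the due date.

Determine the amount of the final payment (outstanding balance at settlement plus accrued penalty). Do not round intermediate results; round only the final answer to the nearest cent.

Balance at month 2: $2,320.4900 × (1 + 0.0095)^2 = $2,364.7887…
After $700.00 payment: $2,364.7887… − $700.00 = $1,664.7887…
Balance at month 5: $1,664.7887… × (1 + 0.0095)^3 = $1,712.6874…
After $900.00 payment: $1,712.6874… − $900.00 = $812.6874…
Balance at month 12: $812.6874… × (1 + 0.0095)^7 = $868.2960…
Penalty: 12 × 1% × $2,320.49 = $278.46…
Final settlement = outstanding balance + penalty = $868.2960… + $278.46… = $1,146.75

$1,146.75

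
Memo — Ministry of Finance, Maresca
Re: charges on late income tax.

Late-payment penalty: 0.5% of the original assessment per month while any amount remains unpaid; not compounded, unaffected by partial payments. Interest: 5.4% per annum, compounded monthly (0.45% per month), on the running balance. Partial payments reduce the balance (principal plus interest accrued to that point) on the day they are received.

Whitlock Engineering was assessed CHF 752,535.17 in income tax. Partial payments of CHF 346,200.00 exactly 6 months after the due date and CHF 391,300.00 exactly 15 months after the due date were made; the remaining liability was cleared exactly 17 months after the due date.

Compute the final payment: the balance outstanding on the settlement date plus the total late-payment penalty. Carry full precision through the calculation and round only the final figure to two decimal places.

Balance at month 6: CHF 752,535.1700 × (1 + 0.0045)^6 = CHF 773,083.5783…
After CHF 346,200.00 payment: CHF 773,083.5783… − CHF 346,200.00 = CHF 426,883.5783…
Balance at month 15: CHF 426,883.5783… × (1 + 0.0045)^9 = CHF 444,486.8511…
After CHF 391,300.00 payment: CHF 444,486.8511… − CHF 391,300.00 = CHF 53,186.8511…
Balance at month 17: CHF 53,186.8511… × (1 + 0.0045)^2 = CHF 53,666.6098…
Penalty: 17 × 0.5% × CHF 752,535.17 = CHF 63,965.49…
Final settlement = outstanding balance + penalty = CHF 53,666.6098… + CHF 63,965.49… = CHF 117,632.10

CHF 117,632.10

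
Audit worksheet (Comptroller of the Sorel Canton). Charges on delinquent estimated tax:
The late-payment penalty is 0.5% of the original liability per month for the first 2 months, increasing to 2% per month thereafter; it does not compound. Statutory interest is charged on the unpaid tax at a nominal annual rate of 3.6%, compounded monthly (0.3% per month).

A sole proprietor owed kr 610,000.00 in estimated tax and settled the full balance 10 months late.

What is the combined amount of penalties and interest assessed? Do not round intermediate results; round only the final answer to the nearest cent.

kr 122,249.04

Penalty, months 1–2: 2 × 0.5% × kr 610,000.00 = kr 6,100.00
Penalty, months 3–10: 8 × 2% × kr 610,000.00 = kr 97,600.00
Interest: kr 610,000.00 × ((1 + 0.003)^10 − 1) = kr 610,000.00 × 0.0304083… = kr 18,549.0368…
Penalties + interest = kr 103,700.0000 + kr 18,549.0368… = kr 122,249.04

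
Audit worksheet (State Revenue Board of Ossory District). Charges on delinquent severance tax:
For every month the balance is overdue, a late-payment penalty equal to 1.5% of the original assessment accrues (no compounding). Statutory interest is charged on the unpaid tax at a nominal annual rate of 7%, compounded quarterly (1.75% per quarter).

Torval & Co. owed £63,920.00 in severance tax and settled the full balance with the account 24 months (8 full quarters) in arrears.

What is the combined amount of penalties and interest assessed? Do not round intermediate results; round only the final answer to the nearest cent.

£32,527.72

Late-payment penalty = 1.5% × £63,920.00 × 24 mo = £23,011.20
Interest: £63,920.00 × ((1 + 0.0175)^8 − 1) = £63,920.00 × 0.1488818… = £9,516.5236…
Penalties + interest = £23,011.2000 + £9,516.5236… = £32,527.72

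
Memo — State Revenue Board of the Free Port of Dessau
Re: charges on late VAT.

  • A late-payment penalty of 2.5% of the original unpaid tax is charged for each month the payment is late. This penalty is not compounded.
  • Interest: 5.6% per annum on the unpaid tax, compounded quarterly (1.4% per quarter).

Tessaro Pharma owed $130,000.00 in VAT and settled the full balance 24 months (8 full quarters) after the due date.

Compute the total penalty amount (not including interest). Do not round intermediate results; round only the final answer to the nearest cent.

Late-payment penalty: 24 × 2.5% × $130,000.00 = $78,000.00

$78,000.00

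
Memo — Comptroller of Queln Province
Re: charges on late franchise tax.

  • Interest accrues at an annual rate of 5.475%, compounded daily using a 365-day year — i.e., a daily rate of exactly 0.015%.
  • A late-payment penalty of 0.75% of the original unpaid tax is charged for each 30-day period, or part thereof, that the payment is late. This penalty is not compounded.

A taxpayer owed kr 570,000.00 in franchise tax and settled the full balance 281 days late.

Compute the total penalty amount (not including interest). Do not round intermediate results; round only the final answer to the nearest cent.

Penalty periods: ⌈281/30⌉ = 10; penalty = 10 × 0.75% × kr 570,000.00 = kr 42,750.00

kr 42,750.00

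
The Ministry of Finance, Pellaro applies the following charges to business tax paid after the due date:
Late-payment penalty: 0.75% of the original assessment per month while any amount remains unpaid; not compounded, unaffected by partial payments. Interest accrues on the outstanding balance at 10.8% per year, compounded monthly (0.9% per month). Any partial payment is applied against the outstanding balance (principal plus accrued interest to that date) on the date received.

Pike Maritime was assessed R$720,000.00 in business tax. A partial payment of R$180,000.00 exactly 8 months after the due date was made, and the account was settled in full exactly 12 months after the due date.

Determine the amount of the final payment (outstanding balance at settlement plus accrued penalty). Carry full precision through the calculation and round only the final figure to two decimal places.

Balance at month 8: R$720,000.0000 × (1 + 0.009)^8 = R$773,502.6863…
After R$180,000.00 payment: R$773,502.6863… − R$180,000.00 = R$593,502.6863…
Balance at month 12: R$593,502.6863… × (1 + 0.009)^4 = R$615,158.9599…
Penalty: 12 × 0.75% × R$720,000.00 = R$64,800.00
Final settlement = outstanding balance + penalty = R$615,158.9599… + R$64,800.00 = R$679,958.96

R$679,958.96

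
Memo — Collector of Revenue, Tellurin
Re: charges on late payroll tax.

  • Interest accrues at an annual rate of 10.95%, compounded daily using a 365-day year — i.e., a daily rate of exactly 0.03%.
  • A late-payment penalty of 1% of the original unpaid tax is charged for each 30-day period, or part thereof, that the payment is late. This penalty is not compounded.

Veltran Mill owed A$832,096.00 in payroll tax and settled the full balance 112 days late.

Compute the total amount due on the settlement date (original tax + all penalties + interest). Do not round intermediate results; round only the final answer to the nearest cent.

A$893,808.94

Penalty periods: ⌈112/30⌉ = 4; penalty = 4 × 1% × A$832,096.00 = A$33,283.84
Interest: A$832,096.00 × ((1 + 0.0003)^112 − 1) = A$832,096.00 × 0.03416564… = A$28,429.0961…
Total = A$832,096.00 + A$33,283.8400 + A$28,429.0961… = A$893,808.94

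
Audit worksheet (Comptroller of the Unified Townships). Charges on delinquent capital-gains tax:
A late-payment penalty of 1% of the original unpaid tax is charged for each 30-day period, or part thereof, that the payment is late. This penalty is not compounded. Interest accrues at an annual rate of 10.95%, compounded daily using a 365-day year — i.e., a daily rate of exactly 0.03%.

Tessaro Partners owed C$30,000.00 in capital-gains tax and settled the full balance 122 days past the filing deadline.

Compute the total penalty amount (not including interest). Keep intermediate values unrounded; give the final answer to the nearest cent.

C$1,500.00

Penalty periods: ⌈122/30⌉ = 5; penalty = 5 × 1% × C$30,000.00 = C$1,500.00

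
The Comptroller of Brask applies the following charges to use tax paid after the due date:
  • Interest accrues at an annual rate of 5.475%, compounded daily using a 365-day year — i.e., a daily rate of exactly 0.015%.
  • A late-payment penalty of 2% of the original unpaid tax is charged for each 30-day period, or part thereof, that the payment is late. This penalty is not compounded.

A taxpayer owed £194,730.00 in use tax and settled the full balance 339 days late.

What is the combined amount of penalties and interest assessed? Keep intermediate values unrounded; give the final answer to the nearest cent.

Penalty periods: ⌈339/30⌉ = 12; penalty = 12 × 2% × £194,730.00 = £46,735.20
Interest: £194,730.00 × ((1 + 0.00015)^339 − 1) = £194,730.00 × 0.05216104… = £10,157.3202…
Penalties + interest = £46,735.2000 + £10,157.3202… = £56,892.52

£56,892.52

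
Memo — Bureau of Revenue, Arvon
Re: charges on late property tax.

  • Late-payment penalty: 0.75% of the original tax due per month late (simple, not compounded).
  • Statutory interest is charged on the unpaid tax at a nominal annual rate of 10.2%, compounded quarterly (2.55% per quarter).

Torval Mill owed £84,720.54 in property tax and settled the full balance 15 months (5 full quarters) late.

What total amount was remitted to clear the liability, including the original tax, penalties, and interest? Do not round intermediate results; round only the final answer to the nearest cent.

£105,618.59

Late-payment penalty: 15 × 0.75% × £84,720.54 = £9,531.06…
Interest: £84,720.54 × ((1 + 0.0255)^5 − 1) = £84,720.54 × 0.1341704… = £11,366.9920…
Total = £84,720.54 + £9,531.0608… + £11,366.9920… = £105,618.59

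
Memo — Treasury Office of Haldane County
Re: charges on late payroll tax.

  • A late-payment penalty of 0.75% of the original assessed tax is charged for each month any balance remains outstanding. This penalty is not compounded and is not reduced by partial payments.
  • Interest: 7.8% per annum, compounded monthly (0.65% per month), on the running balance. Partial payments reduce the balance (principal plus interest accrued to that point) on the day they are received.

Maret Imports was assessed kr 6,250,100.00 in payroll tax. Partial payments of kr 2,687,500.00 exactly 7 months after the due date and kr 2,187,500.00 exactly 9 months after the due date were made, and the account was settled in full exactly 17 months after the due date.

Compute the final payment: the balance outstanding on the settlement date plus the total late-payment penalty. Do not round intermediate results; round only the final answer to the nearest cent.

Balance at month 7: kr 6,250,100.0000 × (1 + 0.0065)^7 = kr 6,540,085.4184…
After kr 2,687,500.00 payment: kr 6,540,085.4184… − kr 2,687,500.00 = kr 3,852,585.4184…
Balance at month 9: kr 3,852,585.4184… × (1 + 0.0065)^2 = kr 3,902,831.8006…
After kr 2,187,500.00 payment: kr 3,902,831.8006… − kr 2,187,500.00 = kr 1,715,331.8006…
Balance at month 17: kr 1,715,331.8006… × (1 + 0.0065)^8 = kr 1,806,584.8873…
Penalty: 17 × 0.75% × kr 6,250,100.00 = kr 796,887.75
Final settlement = outstanding balance + penalty = kr 1,806,584.8873… + kr 796,887.75 = kr 2,603,472.64

kr 2,603,472.64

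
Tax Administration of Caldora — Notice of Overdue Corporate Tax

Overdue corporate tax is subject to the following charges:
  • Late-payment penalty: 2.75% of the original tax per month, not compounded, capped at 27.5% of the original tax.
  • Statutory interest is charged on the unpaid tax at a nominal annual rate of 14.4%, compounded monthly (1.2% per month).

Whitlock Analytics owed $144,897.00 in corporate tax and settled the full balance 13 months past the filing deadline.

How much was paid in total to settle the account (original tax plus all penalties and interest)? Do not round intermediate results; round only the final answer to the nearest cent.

Penalty (uncapped): 13 × 2.75% × $144,897.00 = $51,800.68…; cap = 27.5% × $144,897.00 = $39,846.68… → penalty = $39,846.68…
Interest: $144,897.00 × ((1 + 0.012)^13 − 1) = $144,897.00 × 0.1677414… = $24,305.2198…
Total = $144,897.00 + $39,846.6750 + $24,305.2198… = $209,048.89

$209,048.89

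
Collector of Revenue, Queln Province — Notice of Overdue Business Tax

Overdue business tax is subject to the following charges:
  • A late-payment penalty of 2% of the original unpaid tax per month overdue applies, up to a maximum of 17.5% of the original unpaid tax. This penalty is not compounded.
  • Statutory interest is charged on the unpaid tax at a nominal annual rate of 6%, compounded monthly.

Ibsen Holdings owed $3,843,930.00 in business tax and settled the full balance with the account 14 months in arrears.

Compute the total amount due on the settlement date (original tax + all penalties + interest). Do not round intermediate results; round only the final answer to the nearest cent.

Penalty (uncapped): 14 × 2% × $3,843,930.00 = $1,076,300.40; cap = 17.5% × $3,843,930.00 = $672,687.75 → penalty = $672,687.75
Interest (6%/yr ÷ 12 = 0.5%/month): $3,843,930.00 × ((1 + 0.005)^14 − 1) = $277,997.3687…
Total = $3,843,930.00 + $672,687.7500 + $277,997.3687… = $4,794,615.12

$4,794,615.12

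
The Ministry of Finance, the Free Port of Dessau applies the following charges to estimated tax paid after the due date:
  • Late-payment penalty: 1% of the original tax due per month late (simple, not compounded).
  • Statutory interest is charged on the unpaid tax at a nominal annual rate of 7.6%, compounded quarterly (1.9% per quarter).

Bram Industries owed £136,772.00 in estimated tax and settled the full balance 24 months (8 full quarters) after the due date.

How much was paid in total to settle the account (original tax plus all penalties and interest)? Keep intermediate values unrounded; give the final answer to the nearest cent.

Late-payment penalty: 24 × 1% × £136,772.00 = £32,825.28
Interest: £136,772.00 × ((1 + 0.019)^8 − 1) = £136,772.00 × 0.1625014… = £22,225.6369…
Total = £136,772.00 + £32,825.2800 + £22,225.6369… = £191,822.92

£191,822.92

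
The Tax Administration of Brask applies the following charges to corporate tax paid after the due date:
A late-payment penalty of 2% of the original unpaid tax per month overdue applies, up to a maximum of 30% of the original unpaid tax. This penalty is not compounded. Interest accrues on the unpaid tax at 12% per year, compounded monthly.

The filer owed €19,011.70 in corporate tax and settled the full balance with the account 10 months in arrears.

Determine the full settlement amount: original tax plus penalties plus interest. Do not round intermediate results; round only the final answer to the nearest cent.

Penalty: 10 × 2% × €19,011.70 = €3,802.34 (below the 30% cap of €5,703.51)
Interest (12%/yr ÷ 12 = 1%/month): €19,011.70 × ((1 + 0.01)^10 − 1) = €1,989.0445…
Total = €19,011.70 + €3,802.3400 + €1,989.0445… = €24,803.08

€24,803.08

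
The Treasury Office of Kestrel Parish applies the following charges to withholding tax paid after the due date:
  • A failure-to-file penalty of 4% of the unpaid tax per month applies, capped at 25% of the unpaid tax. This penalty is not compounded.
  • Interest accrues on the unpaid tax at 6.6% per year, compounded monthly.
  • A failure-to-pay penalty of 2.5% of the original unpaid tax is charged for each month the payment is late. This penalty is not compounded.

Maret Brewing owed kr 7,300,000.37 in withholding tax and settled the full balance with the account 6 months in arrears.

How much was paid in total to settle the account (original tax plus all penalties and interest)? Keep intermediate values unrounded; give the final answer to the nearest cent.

Failure-to-file: 6 × 4% × kr 7,300,000.37 = kr 1,752,000.09… (under the 25% cap)
Failure-to-pay penalty = 2.5% × kr 7,300,000.37 × 6 mo = kr 1,095,000.06…
Interest (6.6%/yr ÷ 12 = 0.55%/month): kr 7,300,000.37 × ((1 + 0.0055)^6 − 1) = kr 244,236.7785…
Total = kr 7,300,000.37 + kr 2,847,000.1443 + kr 244,236.7785… = kr 10,391,237.29

kr 10,391,237.29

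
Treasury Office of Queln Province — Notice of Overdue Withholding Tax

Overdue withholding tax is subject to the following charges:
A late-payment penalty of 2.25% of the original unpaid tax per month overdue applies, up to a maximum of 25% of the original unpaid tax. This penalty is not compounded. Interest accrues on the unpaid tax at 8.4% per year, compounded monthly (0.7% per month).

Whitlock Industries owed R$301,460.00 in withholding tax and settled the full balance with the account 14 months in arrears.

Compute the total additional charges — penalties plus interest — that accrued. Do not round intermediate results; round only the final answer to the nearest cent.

Penalty (uncapped): 14 × 2.25% × R$301,460.00 = R$94,959.90; cap = 25% × R$301,460.00 = R$75,365.00 → penalty = R$75,365.00
Interest: R$301,460.00 × ((1 + 0.007)^14 − 1) = R$301,460.00 × 0.1025863… = R$30,925.6628…
Penalties + interest = R$75,365.0000 + R$30,925.6628… = R$106,290.66

R$106,290.66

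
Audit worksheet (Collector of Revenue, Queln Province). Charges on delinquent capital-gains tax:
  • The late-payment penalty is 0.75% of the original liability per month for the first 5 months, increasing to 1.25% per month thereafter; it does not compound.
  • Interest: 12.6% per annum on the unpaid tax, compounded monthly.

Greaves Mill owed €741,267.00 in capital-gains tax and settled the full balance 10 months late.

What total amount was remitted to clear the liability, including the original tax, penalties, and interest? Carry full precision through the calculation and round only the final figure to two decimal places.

€897,009.24

Penalty, months 1–5: 5 × 0.75% × €741,267.00 = €27,797.51…
Penalty, months 6–10: 5 × 1.25% × €741,267.00 = €46,329.19…
Interest (12.6%/yr ÷ 12 = 1.05%/month): €741,267.00 × ((1 + 0.0105)^10 − 1) = €81,615.5352…
Total = €741,267.00 + €74,126.7000 + €81,615.5352… = €897,009.24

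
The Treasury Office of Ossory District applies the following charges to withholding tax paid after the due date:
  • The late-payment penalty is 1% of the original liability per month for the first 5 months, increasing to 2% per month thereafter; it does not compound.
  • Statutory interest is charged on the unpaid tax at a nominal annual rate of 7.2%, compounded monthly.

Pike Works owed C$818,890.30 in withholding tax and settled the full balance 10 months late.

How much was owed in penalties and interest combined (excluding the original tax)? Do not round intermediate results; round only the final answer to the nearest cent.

Penalty, months 1–5: 5 × 1% × C$818,890.30 = C$40,944.52…
Penalty, months 6–10: 5 × 2% × C$818,890.30 = C$81,889.03
Interest (7.2%/yr ÷ 12 = 0.6%/month): C$818,890.30 × ((1 + 0.006)^10 − 1) = C$50,481.4704…
Penalties + interest = C$122,833.5450 + C$50,481.4704… = C$173,315.02

C$173,315.02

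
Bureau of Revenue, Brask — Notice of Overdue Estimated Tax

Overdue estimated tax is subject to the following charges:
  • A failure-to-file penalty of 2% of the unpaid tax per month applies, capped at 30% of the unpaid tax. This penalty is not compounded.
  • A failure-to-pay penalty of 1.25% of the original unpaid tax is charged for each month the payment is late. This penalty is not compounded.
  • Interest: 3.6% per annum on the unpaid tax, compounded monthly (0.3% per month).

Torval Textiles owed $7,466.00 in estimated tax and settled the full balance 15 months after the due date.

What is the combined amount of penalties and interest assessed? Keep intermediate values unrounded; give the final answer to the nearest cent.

Failure-to-file: 15 × 2% × $7,466.00 = $2,239.80, capped at 30% × $7,466.00 = $2,239.80
Failure-to-pay penalty = 1.25% × $7,466.00 × 15 mo = $1,399.88…
Interest: $7,466.00 × ((1 + 0.003)^15 − 1) = $7,466.00 × 0.0459574… = $343.1179…
Penalties + interest = $3,639.6750 + $343.1179… = $3,982.79

$3,982.79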